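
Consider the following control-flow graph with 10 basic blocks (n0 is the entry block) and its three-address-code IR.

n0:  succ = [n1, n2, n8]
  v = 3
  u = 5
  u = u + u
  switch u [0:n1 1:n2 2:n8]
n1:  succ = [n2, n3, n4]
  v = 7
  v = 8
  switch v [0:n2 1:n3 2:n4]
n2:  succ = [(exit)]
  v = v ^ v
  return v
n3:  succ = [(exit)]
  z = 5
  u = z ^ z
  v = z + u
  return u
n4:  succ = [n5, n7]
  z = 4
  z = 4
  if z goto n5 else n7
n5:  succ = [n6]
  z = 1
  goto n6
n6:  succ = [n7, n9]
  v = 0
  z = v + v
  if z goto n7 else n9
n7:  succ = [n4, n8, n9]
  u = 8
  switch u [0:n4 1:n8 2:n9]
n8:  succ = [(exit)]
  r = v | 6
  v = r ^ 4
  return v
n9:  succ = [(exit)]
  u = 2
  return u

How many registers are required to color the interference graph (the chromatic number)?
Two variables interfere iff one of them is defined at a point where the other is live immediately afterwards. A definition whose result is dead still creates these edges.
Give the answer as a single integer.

def/use:
  n0: {u,v} / ∅
  n1: {v} / ∅
  n2: {v} / {v}
  n3: {u,v,z} / ∅
  n4: {z} / ∅
  n5: {z} / ∅
  n6: {v,z} / ∅
  n7: {u} / ∅
  n8: {r,v} / {v}
  n9: {u} / ∅

Live sets:
  live n0: ∅→{v}
  live n1: ∅→{v}
  live n2: {v}→∅
  live n3: ∅→∅
  live n4: {v}→{v}
  live n5: ∅→∅
  live n6: ∅→{v}
  live n7: {v}→{v}
  live n8: {v}→∅
  live n9: ∅→∅

Interfere edges:
  r↔∅
  u↔{v,z}
  v↔{u,z}
  z↔{u,v}

Registers:
  lower bound: {u,v,z} mutually conflict ⇒ χ ≥ 3
  assign r→c0 u→c0 v→c1 z→c2 — no edge inside a register ⇒ χ ≤ 3
  χ = 3

Answer: 3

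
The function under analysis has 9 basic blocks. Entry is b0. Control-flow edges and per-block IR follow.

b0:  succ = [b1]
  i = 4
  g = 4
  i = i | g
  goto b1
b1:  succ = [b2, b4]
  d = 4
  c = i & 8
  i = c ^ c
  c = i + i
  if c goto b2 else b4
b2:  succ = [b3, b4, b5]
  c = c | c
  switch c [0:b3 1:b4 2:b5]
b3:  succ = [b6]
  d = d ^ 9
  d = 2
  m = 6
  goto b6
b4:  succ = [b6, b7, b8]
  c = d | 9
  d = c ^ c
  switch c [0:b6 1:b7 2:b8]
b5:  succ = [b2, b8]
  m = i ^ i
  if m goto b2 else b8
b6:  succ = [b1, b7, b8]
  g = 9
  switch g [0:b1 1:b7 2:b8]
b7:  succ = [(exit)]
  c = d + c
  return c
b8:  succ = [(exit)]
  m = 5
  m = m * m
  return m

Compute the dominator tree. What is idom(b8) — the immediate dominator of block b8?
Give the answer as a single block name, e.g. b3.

Answer: b1

Analysis:
idom tree: b1←b0 b2←b1 b3←b2 b4←b1 b5←b2 b6←b1 b7←b1 b8←b1
Dom at joins:
  b1: preds {b0,b6}: {b0} ∩ {b0,b1,b6} = {b0}; idom=b0
  b2: preds {b1,b5}: {b0,b1} ∩ {b0,b1,b2,b5} = {b0,b1}; idom=b1
  b4: preds {b1,b2}: {b0,b1} ∩ {b0,b1,b2} = {b0,b1}; idom=b1
  b6: preds {b3,b4}: {b0,b1,b2,b3} ∩ {b0,b1,b4} = {b0,b1}; idom=b1
  b7: preds {b4,b6}: {b0,b1,b4} ∩ {b0,b1,b6} = {b0,b1}; idom=b1
  b8: preds {b4,b5,b6}: {b0,b1,b4} ∩ {b0,b1,b2,b5} ∩ {b0,b1,b6} = {b0,b1}; idom=b1

idom(b8) = b1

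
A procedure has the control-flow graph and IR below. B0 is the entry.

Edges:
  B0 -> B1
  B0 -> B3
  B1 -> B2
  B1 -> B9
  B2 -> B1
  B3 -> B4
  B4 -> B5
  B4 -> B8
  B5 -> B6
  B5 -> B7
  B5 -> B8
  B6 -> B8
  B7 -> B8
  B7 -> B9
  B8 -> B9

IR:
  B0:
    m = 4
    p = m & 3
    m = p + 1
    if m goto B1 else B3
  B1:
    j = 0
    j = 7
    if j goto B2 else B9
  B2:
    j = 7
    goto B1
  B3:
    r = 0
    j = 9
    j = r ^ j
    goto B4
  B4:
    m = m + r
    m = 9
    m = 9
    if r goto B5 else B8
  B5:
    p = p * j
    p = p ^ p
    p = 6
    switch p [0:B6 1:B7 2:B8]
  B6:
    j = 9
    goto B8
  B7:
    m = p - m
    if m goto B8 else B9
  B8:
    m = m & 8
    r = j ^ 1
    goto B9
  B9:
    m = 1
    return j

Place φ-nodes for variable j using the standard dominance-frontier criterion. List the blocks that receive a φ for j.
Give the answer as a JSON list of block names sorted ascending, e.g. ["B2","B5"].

Answer: ["B1", "B8", "B9"]

Analysis:
idom tree: B1←B0 B2←B1 B3←B0 B4←B3 B5←B4 B6←B5 B7←B5 B8←B4 B9←B0
Join-block Dom:
  B1: preds {B0,B2}: {B0} ∩ {B0,B1,B2} = {B0}; idom=B0
  B8: preds {B4,B5,B6,B7}: {B0,B3,B4} ∩ {B0,B3,B4,B5} ∩ {B0,B3,B4,B5,B6} ∩ {B0,B3,B4,B5,B7} = {B0,B3,B4}; idom=B4
  B9: preds {B1,B7,B8}: {B0,B1} ∩ {B0,B3,B4,B5,B7} ∩ {B0,B3,B4,B8} = {B0}; idom=B0

DF walk-up:
  join B1 pred B0: · stop@B0
  join B1 pred B2: B2→B1 stop@B0
  join B8 pred B4: · stop@B4
  join B8 pred B5: B5 stop@B4
  join B8 pred B6: B6→B5 stop@B4
  join B8 pred B7: B7→B5 stop@B4
  join B9 pred B1: B1 stop@B0
  join B9 pred B7: B7→B5→B4→B3 stop@B0
  join B9 pred B8: B8→B4→B3 stop@B0
  B0 → ∅
  B1 → {B1,B9}
  B2 → {B1}
  B3 → {B9}
  B4 → {B9}
  B5 → {B8,B9}
  B6 → {B8}
  B7 → {B8,B9}
  B8 → {B9}
  B9 → ∅

φ for j: defs {B1,B2,B3,B6}
  DF⁺ = {B1,B8,B9}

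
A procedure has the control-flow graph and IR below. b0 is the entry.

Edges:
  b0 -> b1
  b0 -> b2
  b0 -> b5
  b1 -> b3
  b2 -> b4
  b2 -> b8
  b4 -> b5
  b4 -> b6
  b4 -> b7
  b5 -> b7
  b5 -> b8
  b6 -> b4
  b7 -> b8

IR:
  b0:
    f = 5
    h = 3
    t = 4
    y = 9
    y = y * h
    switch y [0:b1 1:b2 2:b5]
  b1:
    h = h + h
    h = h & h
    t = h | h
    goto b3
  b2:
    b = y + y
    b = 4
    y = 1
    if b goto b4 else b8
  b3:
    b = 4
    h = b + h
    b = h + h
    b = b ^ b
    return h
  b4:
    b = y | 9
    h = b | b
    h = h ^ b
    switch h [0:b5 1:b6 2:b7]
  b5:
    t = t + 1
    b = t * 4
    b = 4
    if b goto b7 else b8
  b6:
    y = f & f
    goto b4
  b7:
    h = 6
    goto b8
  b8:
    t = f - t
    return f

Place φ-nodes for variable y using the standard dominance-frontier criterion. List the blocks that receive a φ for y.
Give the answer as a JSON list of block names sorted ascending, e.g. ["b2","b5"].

Answer: ["b4", "b5", "b7", "b8"]

Working:
idom tree: b1←b0 b2←b0 b3←b1 b4←b2 b5←b0 b6←b4 b7←b0 b8←b0
Dom at joins:
  b4: preds {b2,b6}: {b0,b2} ∩ {b0,b2,b4,b6} = {b0,b2}; idom=b2
  b5: preds {b0,b4}: {b0} ∩ {b0,b2,b4} = {b0}; idom=b0
  b7: preds {b4,b5}: {b0,b2,b4} ∩ {b0,b5} = {b0}; idom=b0
  b8: preds {b2,b5,b7}: {b0,b2} ∩ {b0,b5} ∩ {b0,b7} = {b0}; idom=b0

DF walk-up:
  b4←b2: walk · to b2
  b4←b6: walk b6→b4 to b2
  b5←b0: walk · to b0
  b5←b4: walk b4→b2 to b0
  b7←b4: walk b4→b2 to b0
  b7←b5: walk b5 to b0
  b8←b2: walk b2 to b0
  b8←b5: walk b5 to b0
  b8←b7: walk b7 to b0
  DF(b0)=∅
  DF(b1)=∅
  DF(b2)={b5,b7,b8}
  DF(b3)=∅
  DF(b4)={b4,b5,b7}
  DF(b5)={b7,b8}
  DF(b6)={b4}
  DF(b7)={b8}
  DF(b8)=∅

φ for y: defs {b0,b2,b6}
  DF⁺ = {b4,b5,b7,b8}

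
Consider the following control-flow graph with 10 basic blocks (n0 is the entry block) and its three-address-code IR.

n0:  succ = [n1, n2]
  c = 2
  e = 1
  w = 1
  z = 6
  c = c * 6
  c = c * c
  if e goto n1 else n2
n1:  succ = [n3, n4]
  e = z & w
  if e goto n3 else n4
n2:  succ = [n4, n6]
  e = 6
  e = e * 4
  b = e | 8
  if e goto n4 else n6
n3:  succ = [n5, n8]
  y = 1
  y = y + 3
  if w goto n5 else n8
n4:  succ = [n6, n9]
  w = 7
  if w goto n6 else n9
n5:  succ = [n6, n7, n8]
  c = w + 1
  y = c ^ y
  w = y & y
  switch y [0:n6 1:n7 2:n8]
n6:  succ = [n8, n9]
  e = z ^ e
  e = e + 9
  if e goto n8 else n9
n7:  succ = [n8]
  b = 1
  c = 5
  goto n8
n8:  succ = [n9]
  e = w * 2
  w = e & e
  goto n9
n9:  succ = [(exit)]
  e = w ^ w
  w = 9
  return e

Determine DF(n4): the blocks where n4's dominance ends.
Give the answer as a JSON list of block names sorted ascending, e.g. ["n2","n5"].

idom tree: n1←n0 n2←n0 n3←n1 n4←n0 n5←n3 n6←n0 n7←n5 n8←n0 n9←n0
Dom∩ at merges:
  n4: preds {n1,n2}: {n0,n1} ∩ {n0,n2} = {n0}; idom=n0
  n6: preds {n2,n4,n5}: {n0,n2} ∩ {n0,n4} ∩ {n0,n1,n3,n5} = {n0}; idom=n0
  n8: preds {n3,n5,n6,n7}: {n0,n1,n3} ∩ {n0,n1,n3,n5} ∩ {n0,n6} ∩ {n0,n1,n3,n5,n7} = {n0}; idom=n0
  n9: preds {n4,n6,n8}: {n0,n4} ∩ {n0,n6} ∩ {n0,n8} = {n0}; idom=n0

DF walk-up:
  join n4 pred n1: n1 stop@n0
  join n4 pred n2: n2 stop@n0
  join n6 pred n2: n2 stop@n0
  join n6 pred n4: n4 stop@n0
  join n6 pred n5: n5→n3→n1 stop@n0
  join n8 pred n3: n3→n1 stop@n0
  join n8 pred n5: n5→n3→n1 stop@n0
  join n8 pred n6: n6 stop@n0
  join n8 pred n7: n7→n5→n3→n1 stop@n0
  join n9 pred n4: n4 stop@n0
  join n9 pred n6: n6 stop@n0
  join n9 pred n8: n8 stop@n0
  n0: DF=∅
  n1: DF={n4,n6,n8}
  n2: DF={n4,n6}
  n3: DF={n6,n8}
  n4: DF={n6,n9}
  n5: DF={n6,n8}
  n6: DF={n8,n9}
  n7: DF={n8}
  n8: DF={n9}
  n9: DF=∅

DF(n4) = ["n6", "n9"]

Answer: ["n6", "n9"]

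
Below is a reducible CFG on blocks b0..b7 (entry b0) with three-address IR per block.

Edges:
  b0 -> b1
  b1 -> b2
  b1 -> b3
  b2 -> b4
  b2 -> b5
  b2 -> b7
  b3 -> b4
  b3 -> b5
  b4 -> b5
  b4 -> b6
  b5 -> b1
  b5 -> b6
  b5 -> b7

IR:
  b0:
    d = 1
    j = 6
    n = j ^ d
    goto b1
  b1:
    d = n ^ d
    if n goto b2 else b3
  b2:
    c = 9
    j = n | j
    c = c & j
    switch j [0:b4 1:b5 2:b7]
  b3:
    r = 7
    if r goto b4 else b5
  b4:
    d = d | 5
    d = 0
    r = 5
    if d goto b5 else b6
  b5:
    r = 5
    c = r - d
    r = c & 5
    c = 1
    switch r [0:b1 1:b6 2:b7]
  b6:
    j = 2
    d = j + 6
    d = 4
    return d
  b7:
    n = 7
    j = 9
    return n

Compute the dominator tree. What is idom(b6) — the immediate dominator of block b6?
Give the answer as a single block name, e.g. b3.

Answer: b1

Derivation:
idom tree: b1←b0 b2←b1 b3←b1 b4←b1 b5←b1 b6←b1 b7←b1
Dom at joins:
  b1: preds {b0,b5}: {b0} ∩ {b0,b1,b5} = {b0}; idom=b0
  b4: preds {b2,b3}: {b0,b1,b2} ∩ {b0,b1,b3} = {b0,b1}; idom=b1
  b5: preds {b2,b3,b4}: {b0,b1,b2} ∩ {b0,b1,b3} ∩ {b0,b1,b4} = {b0,b1}; idom=b1
  b6: preds {b4,b5}: {b0,b1,b4} ∩ {b0,b1,b5} = {b0,b1}; idom=b1
  b7: preds {b2,b5}: {b0,b1,b2} ∩ {b0,b1,b5} = {b0,b1}; idom=b1

idom(b6) = b1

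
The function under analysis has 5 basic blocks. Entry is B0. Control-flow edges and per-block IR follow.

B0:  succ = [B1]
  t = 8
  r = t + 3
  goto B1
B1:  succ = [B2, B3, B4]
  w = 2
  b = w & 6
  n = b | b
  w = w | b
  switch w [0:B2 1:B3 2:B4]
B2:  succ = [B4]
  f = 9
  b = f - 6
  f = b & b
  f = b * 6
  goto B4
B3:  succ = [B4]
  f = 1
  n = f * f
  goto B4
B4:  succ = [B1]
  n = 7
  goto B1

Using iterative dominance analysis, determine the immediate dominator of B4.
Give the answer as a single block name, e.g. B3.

Answer: B1

Derivation:
idom tree: B1←B0 B2←B1 B3←B1 B4←B1
Dom∩ at merges:
  B1: preds {B0,B4}: {B0} ∩ {B0,B1,B4} = {B0}; idom=B0
  B4: preds {B1,B2,B3}: {B0,B1} ∩ {B0,B1,B2} ∩ {B0,B1,B3} = {B0,B1}; idom=B1

idom(B4) = B1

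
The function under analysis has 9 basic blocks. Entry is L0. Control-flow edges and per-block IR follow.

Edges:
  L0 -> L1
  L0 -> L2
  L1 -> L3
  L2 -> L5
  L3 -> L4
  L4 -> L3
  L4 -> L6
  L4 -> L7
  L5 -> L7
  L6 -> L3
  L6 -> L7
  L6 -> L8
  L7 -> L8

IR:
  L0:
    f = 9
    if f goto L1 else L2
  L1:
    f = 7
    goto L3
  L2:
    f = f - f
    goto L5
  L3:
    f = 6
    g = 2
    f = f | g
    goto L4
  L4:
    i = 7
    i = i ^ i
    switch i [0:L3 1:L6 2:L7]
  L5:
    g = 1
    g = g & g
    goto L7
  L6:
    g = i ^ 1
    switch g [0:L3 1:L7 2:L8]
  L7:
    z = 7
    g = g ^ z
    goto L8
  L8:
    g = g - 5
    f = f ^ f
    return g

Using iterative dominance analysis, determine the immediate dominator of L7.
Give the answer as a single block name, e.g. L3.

Answer: L0

Working:
idom tree: L1←L0 L2←L0 L3←L1 L4←L3 L5←L2 L6←L4 L7←L0 L8←L0
Dom∩ at merges:
  L3: preds {L1,L4,L6}: {L0,L1} ∩ {L0,L1,L3,L4} ∩ {L0,L1,L3,L4,L6} = {L0,L1}; idom=L1
  L7: preds {L4,L5,L6}: {L0,L1,L3,L4} ∩ {L0,L2,L5} ∩ {L0,L1,L3,L4,L6} = {L0}; idom=L0
  L8: preds {L6,L7}: {L0,L1,L3,L4,L6} ∩ {L0,L7} = {L0}; idom=L0

idom(L7) = L0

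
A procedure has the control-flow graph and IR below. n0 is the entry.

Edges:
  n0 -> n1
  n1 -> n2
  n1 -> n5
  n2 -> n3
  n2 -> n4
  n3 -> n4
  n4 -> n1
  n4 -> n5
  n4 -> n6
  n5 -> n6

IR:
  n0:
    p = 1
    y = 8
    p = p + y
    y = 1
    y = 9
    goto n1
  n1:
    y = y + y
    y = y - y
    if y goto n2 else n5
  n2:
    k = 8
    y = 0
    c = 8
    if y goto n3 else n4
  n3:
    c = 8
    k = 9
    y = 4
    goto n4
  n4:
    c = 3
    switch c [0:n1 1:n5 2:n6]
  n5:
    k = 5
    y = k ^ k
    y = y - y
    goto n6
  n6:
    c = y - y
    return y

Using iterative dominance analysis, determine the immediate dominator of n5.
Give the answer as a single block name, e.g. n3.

idom tree: n1←n0 n2←n1 n3←n2 n4←n2 n5←n1 n6←n1
Dom at joins:
  n1: preds {n0,n4}: {n0} ∩ {n0,n1,n2,n4} = {n0}; idom=n0
  n4: preds {n2,n3}: {n0,n1,n2} ∩ {n0,n1,n2,n3} = {n0,n1,n2}; idom=n2
  n5: preds {n1,n4}: {n0,n1} ∩ {n0,n1,n2,n4} = {n0,n1}; idom=n1
  n6: preds {n4,n5}: {n0,n1,n2,n4} ∩ {n0,n1,n5} = {n0,n1}; idom=n1

idom(n5) = n1

Answer: n1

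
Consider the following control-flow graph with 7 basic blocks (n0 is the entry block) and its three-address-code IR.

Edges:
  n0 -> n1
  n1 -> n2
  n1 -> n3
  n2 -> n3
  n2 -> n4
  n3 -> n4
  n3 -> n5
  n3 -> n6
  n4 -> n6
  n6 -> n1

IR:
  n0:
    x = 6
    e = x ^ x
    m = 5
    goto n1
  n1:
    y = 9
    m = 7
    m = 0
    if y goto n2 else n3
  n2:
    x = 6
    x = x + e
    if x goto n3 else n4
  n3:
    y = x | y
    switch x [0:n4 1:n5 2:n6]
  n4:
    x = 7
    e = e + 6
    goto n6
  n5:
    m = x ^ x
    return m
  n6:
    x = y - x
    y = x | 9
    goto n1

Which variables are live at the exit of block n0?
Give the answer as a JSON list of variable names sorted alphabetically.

def/use:
  n0: {e,m,x} / ∅
  n1: {m,y} / ∅
  n2: {x} / {e}
  n3: {y} / {x,y}
  n4: {e,x} / {e}
  n5: {m} / {x}
  n6: {x,y} / {x,y}

Backward fixpoint:
  n0 li=∅ lo={e,x}
  n1 li={e,x} lo={e,x,y}
  n2 li={e,y} lo={e,x,y}
  n3 li={e,x,y} lo={e,x,y}
  n4 li={e,y} lo={e,x,y}
  n5 li={x} lo=∅
  n6 li={e,x,y} lo={e,x}

live-out(n0) = ["e", "x"]

Answer: ["e", "x"]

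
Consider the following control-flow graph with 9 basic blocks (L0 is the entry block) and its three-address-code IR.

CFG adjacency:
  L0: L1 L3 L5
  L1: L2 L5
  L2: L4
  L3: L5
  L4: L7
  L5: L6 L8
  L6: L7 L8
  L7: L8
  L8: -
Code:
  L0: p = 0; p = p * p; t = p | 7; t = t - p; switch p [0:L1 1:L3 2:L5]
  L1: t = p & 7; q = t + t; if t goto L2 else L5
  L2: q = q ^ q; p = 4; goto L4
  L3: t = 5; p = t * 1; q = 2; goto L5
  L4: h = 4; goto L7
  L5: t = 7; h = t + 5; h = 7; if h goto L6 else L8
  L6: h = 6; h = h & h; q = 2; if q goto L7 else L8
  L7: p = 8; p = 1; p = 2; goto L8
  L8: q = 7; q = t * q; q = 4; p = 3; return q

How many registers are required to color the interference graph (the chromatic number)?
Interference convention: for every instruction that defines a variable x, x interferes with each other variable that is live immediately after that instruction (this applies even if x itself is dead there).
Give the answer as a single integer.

def/use:
  L0: {p,t} / ∅
  L1: {q,t} / {p}
  L2: {p,q} / {q}
  L3: {p,q,t} / ∅
  L4: {h} / ∅
  L5: {h,t} / ∅
  L6: {h,q} / ∅
  L7: {p} / ∅
  L8: {p,q} / {t}

Backward fixpoint:
  L0 li=∅ lo={p}
  L1 li={p} lo={q,t}
  L2 li={q,t} lo={t}
  L3 li=∅ lo=∅
  L4 li={t} lo={t}
  L5 li=∅ lo={t}
  L6 li={t} lo={t}
  L7 li={t} lo={t}
  L8 li={t} lo=∅

Conflict graph:
  h↔{t}
  p↔{q,t}
  q↔{p,t}
  t↔{h,p,q}

Chromatic number:
  {p,q,t} pairwise interfere (3-clique) ⇒ χ ≥ 3
  3-colouring: R0={t}  R1={h,p}  R2={q}
  χ = 3

Answer: 3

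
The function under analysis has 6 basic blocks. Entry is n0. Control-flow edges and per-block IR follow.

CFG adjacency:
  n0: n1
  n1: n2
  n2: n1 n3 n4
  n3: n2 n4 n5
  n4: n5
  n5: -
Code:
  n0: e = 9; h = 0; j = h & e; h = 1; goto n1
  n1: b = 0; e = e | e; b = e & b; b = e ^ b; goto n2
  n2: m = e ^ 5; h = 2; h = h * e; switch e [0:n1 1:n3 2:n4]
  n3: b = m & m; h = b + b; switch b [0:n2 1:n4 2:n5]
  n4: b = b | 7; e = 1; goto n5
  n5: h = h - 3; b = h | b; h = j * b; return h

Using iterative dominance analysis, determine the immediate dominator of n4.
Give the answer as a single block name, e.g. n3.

Answer: n2

Analysis:
idom tree: n1←n0 n2←n1 n3←n2 n4←n2 n5←n2
Join-block Dom:
  n1: preds {n0,n2}: {n0} ∩ {n0,n1,n2} = {n0}; idom=n0
  n2: preds {n1,n3}: {n0,n1} ∩ {n0,n1,n2,n3} = {n0,n1}; idom=n1
  n4: preds {n2,n3}: {n0,n1,n2} ∩ {n0,n1,n2,n3} = {n0,n1,n2}; idom=n2
  n5: preds {n3,n4}: {n0,n1,n2,n3} ∩ {n0,n1,n2,n4} = {n0,n1,n2}; idom=n2

idom(n4) = n2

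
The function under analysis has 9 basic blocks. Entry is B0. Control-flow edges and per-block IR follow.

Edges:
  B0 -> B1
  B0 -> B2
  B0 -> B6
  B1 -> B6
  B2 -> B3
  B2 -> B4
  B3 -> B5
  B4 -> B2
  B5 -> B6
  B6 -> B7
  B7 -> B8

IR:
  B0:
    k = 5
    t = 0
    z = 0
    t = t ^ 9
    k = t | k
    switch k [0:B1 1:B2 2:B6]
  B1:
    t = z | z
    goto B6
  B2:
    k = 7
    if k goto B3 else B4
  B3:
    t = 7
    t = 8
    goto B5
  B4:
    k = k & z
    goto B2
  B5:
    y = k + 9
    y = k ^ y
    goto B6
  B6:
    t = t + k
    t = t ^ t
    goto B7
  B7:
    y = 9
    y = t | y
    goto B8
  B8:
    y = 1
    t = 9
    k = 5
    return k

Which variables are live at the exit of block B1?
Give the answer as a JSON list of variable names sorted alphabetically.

def/use:
  B0: {k,t,z} / ∅
  B1: {t} / {z}
  B2: {k} / ∅
  B3: {t} / ∅
  B4: {k} / {k,z}
  B5: {y} / {k}
  B6: {t} / {k,t}
  B7: {y} / {t}
  B8: {k,t,y} / ∅

Liveness:
  B0: in=∅ out={k,t,z}
  B1: in={k,z} out={k,t}
  B2: in={z} out={k,z}
  B3: in={k} out={k,t}
  B4: in={k,z} out={z}
  B5: in={k,t} out={k,t}
  B6: in={k,t} out={t}
  B7: in={t} out=∅
  B8: in=∅ out=∅

live-out(B1) = ["k", "t"]

Answer: ["k", "t"]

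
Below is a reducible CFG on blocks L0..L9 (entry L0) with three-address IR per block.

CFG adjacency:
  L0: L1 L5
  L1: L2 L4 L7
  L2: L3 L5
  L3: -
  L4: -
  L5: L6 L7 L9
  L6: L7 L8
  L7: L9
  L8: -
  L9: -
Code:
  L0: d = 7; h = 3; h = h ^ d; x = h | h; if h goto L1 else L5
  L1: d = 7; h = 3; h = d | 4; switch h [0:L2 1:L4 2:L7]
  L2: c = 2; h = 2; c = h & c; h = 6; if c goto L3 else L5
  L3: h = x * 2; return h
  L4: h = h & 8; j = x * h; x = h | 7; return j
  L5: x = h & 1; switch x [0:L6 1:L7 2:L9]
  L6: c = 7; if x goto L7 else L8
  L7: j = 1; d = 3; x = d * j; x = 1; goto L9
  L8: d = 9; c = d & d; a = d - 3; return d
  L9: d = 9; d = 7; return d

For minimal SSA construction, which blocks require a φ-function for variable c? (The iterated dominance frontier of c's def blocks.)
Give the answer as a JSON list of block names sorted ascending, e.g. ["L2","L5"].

idom tree: L1←L0 L2←L1 L3←L2 L4←L1 L5←L0 L6←L5 L7←L0 L8←L6 L9←L0
Join-block Dom:
  L5: preds {L0,L2}: {L0} ∩ {L0,L1,L2} = {L0}; idom=L0
  L7: preds {L1,L5,L6}: {L0,L1} ∩ {L0,L5} ∩ {L0,L5,L6} = {L0}; idom=L0
  L9: preds {L5,L7}: {L0,L5} ∩ {L0,L7} = {L0}; idom=L0

DF derivation:
  join L5 pred L0: · stop@L0
  join L5 pred L2: L2→L1 stop@L0
  join L7 pred L1: L1 stop@L0
  join L7 pred L5: L5 stop@L0
  join L7 pred L6: L6→L5 stop@L0
  join L9 pred L5: L5 stop@L0
  join L9 pred L7: L7 stop@L0
  L0 → ∅
  L1 → {L5,L7}
  L2 → {L5}
  L3 → ∅
  L4 → ∅
  L5 → {L7,L9}
  L6 → {L7}
  L7 → {L9}
  L8 → ∅
  L9 → ∅

φ for c: defs {L2,L6,L8}
  DF⁺ = {L5,L7,L9}

Answer: ["L5", "L7", "L9"]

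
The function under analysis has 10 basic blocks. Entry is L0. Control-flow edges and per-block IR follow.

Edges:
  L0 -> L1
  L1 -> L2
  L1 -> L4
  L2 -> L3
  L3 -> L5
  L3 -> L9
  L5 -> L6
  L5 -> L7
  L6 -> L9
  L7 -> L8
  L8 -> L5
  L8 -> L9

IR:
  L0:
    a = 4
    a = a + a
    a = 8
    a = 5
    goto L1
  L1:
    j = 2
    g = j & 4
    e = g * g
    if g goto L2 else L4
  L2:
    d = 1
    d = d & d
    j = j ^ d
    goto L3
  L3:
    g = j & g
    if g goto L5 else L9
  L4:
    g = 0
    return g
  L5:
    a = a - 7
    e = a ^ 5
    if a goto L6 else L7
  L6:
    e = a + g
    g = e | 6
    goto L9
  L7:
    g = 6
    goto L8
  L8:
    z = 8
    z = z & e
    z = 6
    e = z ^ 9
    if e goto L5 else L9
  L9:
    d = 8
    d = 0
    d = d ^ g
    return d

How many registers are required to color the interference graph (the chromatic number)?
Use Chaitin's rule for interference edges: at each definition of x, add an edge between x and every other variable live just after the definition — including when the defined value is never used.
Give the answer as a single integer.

Per-block:
  L0 def {a} use ∅
  L1 def {e,g,j} use ∅
  L2 def {d,j} use {j}
  L3 def {g} use {g,j}
  L4 def {g} use ∅
  L5 def {a,e} use {a}
  L6 def {e,g} use {a,g}
  L7 def {g} use ∅
  L8 def {e,z} use {e}
  L9 def {d} use {g}

Live sets:
  live L0: ∅→{a}
  live L1: {a}→{a,g,j}
  live L2: {a,g,j}→{a,g,j}
  live L3: {a,g,j}→{a,g}
  live L4: ∅→∅
  live L5: {a,g}→{a,e,g}
  live L6: {a,g}→{g}
  live L7: {a,e}→{a,e,g}
  live L8: {a,e,g}→{a,g}
  live L9: {g}→∅

Interference:
  a↔{d,e,g,j,z}
  d↔{a,g,j}
  e↔{a,g,j,z}
  g↔{a,d,e,j,z}
  j↔{a,d,e,g}
  z↔{a,e,g}

Colouring:
  {a,d,g,j} pairwise interfere (4-clique) ⇒ χ ≥ 4
  4-colouring: c0={a}  c1={g}  c2={d,e}  c3={j,z}
  χ = 4

Answer: 4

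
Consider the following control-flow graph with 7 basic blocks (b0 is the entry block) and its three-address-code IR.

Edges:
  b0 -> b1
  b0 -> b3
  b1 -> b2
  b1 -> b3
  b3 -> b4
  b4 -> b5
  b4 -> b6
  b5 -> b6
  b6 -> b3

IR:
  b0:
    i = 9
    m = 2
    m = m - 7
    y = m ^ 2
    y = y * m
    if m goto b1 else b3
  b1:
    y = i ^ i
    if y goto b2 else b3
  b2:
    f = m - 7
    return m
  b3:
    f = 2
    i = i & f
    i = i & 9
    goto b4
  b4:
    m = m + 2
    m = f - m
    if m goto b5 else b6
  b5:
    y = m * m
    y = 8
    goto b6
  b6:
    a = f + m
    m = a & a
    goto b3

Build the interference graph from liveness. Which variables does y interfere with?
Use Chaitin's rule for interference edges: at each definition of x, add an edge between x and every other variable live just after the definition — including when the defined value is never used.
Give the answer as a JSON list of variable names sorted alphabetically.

Block summaries:
  b0: {i,m,y} / ∅
  b1: {y} / {i}
  b2: {f} / {m}
  b3: {f,i} / {i}
  b4: {m} / {f,m}
  b5: {y} / {m}
  b6: {a,m} / {f,m}

Backward fixpoint:
  live b0: ∅→{i,m}
  live b1: {i,m}→{i,m}
  live b2: {m}→∅
  live b3: {i,m}→{f,i,m}
  live b4: {f,i,m}→{f,i,m}
  live b5: {f,i,m}→{f,i,m}
  live b6: {f,i,m}→{i,m}

Interfere edges:
  a: {i}
  f: {i,m,y}
  i: {a,f,m,y}
  m: {f,i,y}
  y: {f,i,m}

N(y) = ["f", "i", "m"]

Answer: ["f", "i", "m"]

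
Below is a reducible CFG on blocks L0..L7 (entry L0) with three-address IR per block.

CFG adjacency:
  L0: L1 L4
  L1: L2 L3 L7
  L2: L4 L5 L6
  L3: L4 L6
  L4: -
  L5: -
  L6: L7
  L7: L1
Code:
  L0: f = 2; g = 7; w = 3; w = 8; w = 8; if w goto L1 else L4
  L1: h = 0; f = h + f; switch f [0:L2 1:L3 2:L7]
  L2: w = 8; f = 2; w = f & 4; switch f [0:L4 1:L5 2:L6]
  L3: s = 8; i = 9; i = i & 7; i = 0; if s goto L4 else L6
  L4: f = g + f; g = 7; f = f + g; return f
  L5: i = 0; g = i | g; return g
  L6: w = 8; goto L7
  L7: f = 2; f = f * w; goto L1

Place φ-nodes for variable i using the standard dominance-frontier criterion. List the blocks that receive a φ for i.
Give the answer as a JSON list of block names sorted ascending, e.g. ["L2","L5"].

idom tree: L1←L0 L2←L1 L3←L1 L4←L0 L5←L2 L6←L1 L7←L1
Dom at joins:
  L1: preds {L0,L7}: {L0} ∩ {L0,L1,L7} = {L0}; idom=L0
  L4: preds {L0,L2,L3}: {L0} ∩ {L0,L1,L2} ∩ {L0,L1,L3} = {L0}; idom=L0
  L6: preds {L2,L3}: {L0,L1,L2} ∩ {L0,L1,L3} = {L0,L1}; idom=L1
  L7: preds {L1,L6}: {L0,L1} ∩ {L0,L1,L6} = {L0,L1}; idom=L1

DF derivation:
  join L1 pred L0: · stop@L0
  join L1 pred L7: L7→L1 stop@L0
  join L4 pred L0: · stop@L0
  join L4 pred L2: L2→L1 stop@L0
  join L4 pred L3: L3→L1 stop@L0
  join L6 pred L2: L2 stop@L1
  join L6 pred L3: L3 stop@L1
  join L7 pred L1: · stop@L1
  join L7 pred L6: L6 stop@L1
  L0 → ∅
  L1 → {L1,L4}
  L2 → {L4,L6}
  L3 → {L4,L6}
  L4 → ∅
  L5 → ∅
  L6 → {L7}
  L7 → {L1}

φ for i: defs {L3,L5}
  DF⁺ = {L1,L4,L6,L7}

Answer: ["L1", "L4", "L6", "L7"]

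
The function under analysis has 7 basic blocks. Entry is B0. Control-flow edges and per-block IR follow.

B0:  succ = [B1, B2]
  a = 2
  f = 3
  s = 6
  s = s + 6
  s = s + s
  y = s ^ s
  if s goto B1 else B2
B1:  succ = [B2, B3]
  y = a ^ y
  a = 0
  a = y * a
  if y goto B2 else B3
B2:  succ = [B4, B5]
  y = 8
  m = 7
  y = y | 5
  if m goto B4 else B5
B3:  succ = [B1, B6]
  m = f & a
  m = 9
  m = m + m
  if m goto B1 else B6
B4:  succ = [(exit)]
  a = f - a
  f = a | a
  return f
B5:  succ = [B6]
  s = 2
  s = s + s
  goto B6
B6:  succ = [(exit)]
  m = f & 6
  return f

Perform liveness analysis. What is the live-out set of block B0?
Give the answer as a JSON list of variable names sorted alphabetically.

def/use:
  B0: def={a,f,s,y} ue=∅
  B1: def={a,y} ue={a,y}
  B2: def={m,y} ue=∅
  B3: def={m} ue={a,f}
  B4: def={a,f} ue={a,f}
  B5: def={s} ue=∅
  B6: def={m} ue={f}

Live sets:
  B0 li=∅ lo={a,f,y}
  B1 li={a,f,y} lo={a,f,y}
  B2 li={a,f} lo={a,f}
  B3 li={a,f,y} lo={a,f,y}
  B4 li={a,f} lo=∅
  B5 li={f} lo={f}
  B6 li={f} lo=∅

live-out(B0) = ["a", "f", "y"]

Answer: ["a", "f", "y"]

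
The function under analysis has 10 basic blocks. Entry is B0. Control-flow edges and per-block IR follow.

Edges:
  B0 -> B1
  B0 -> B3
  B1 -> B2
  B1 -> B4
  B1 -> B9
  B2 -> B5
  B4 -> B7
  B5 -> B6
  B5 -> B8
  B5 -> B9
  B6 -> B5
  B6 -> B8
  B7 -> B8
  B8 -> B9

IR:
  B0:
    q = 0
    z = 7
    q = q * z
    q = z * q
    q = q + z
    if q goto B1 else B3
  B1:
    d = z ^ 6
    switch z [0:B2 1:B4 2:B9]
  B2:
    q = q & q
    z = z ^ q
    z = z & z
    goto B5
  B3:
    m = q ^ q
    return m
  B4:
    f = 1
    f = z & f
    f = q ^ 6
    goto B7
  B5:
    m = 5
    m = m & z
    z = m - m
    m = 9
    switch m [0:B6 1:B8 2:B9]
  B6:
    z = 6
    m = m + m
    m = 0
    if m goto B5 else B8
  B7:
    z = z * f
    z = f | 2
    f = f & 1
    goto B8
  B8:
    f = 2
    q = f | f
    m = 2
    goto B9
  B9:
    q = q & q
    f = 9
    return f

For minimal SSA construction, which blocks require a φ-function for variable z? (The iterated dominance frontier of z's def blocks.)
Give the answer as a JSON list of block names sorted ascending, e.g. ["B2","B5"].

idom tree: B1←B0 B2←B1 B3←B0 B4←B1 B5←B2 B6←B5 B7←B4 B8←B1 B9←B1
Join-block Dom:
  B5: preds {B2,B6}: {B0,B1,B2} ∩ {B0,B1,B2,B5,B6} = {B0,B1,B2}; idom=B2
  B8: preds {B5,B6,B7}: {B0,B1,B2,B5} ∩ {B0,B1,B2,B5,B6} ∩ {B0,B1,B4,B7} = {B0,B1}; idom=B1
  B9: preds {B1,B5,B8}: {B0,B1} ∩ {B0,B1,B2,B5} ∩ {B0,B1,B8} = {B0,B1}; idom=B1

Frontier:
  B5←B2: walk · to B2
  B5←B6: walk B6→B5 to B2
  B8←B5: walk B5→B2 to B1
  B8←B6: walk B6→B5→B2 to B1
  B8←B7: walk B7→B4 to B1
  B9←B1: walk · to B1
  B9←B5: walk B5→B2 to B1
  B9←B8: walk B8 to B1
  B0: DF=∅
  B1: DF=∅
  B2: DF={B8,B9}
  B3: DF=∅
  B4: DF={B8}
  B5: DF={B5,B8,B9}
  B6: DF={B5,B8}
  B7: DF={B8}
  B8: DF={B9}
  B9: DF=∅

φ for z: defs {B0,B2,B5,B6,B7}
  DF⁺ = {B5,B8,B9}

Answer: ["B5", "B8", "B9"]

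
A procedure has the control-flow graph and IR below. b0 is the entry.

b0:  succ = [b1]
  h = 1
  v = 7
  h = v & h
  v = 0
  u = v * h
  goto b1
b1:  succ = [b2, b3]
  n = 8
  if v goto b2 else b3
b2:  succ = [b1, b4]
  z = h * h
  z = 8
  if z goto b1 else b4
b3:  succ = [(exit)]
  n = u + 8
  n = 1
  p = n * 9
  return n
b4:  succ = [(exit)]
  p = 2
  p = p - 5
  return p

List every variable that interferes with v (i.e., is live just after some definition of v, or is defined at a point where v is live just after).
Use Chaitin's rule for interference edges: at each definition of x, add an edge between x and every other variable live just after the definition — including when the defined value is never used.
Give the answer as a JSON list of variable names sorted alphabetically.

Answer: ["h", "n", "u", "z"]

Analysis:
def/use:
  b0: def={h,u,v} ue=∅
  b1: def={n} ue={v}
  b2: def={z} ue={h}
  b3: def={n,p} ue={u}
  b4: def={p} ue=∅

Liveness:
  b0 li=∅ lo={h,u,v}
  b1 li={h,u,v} lo={h,u,v}
  b2 li={h,u,v} lo={h,u,v}
  b3 li={u} lo=∅
  b4 li=∅ lo=∅

Interference:
  h: {n,u,v,z}
  n: {h,p,u,v}
  p: {n}
  u: {h,n,v,z}
  v: {h,n,u,z}
  z: {h,u,v}

N(v) = ["h", "n", "u", "z"]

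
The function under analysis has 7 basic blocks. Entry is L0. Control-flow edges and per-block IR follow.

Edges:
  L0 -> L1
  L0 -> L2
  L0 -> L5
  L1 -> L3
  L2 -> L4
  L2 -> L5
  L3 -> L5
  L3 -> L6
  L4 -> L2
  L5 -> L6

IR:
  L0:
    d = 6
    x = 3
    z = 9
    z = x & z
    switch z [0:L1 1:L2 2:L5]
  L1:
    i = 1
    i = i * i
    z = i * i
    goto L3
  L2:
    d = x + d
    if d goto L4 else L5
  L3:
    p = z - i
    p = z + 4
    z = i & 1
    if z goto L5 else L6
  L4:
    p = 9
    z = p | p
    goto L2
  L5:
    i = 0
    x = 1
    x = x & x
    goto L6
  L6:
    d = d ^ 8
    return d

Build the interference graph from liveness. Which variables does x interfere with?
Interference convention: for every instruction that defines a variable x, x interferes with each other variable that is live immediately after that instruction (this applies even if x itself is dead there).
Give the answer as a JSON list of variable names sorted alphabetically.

Answer: ["d", "p", "z"]

Analysis:
Block summaries:
  L0 def {d,x,z} use ∅
  L1 def {i,z} use ∅
  L2 def {d} use {d,x}
  L3 def {p,z} use {i,z}
  L4 def {p,z} use ∅
  L5 def {i,x} use ∅
  L6 def {d} use {d}

Backward fixpoint:
  L0: in=∅ out={d,x}
  L1: in={d} out={d,i,z}
  L2: in={d,x} out={d,x}
  L3: in={d,i,z} out={d}
  L4: in={d,x} out={d,x}
  L5: in={d} out={d}
  L6: in={d} out=∅

Interfere edges:
  d↔{i,p,x,z}
  i↔{d,p,z}
  p↔{d,i,x,z}
  x↔{d,p,z}
  z↔{d,i,p,x}

N(x) = ["d", "p", "z"]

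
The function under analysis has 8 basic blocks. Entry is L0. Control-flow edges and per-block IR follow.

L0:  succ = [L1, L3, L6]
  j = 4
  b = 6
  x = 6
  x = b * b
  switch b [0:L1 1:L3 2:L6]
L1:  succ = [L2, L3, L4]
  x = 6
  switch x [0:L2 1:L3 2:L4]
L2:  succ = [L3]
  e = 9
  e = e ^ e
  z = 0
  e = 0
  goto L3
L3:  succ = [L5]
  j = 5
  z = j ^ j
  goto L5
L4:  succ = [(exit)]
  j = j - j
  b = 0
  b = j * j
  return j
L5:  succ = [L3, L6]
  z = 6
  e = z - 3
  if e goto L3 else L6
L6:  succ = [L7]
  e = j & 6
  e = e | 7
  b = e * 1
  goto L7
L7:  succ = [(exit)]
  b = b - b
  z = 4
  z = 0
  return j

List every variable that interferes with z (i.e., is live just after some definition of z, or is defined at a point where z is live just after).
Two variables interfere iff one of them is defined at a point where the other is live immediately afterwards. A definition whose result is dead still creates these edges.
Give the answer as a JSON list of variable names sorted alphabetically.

Answer: ["j"]

Analysis:
Block summaries:
  L0: {b,j,x} / ∅
  L1: {x} / ∅
  L2: {e,z} / ∅
  L3: {j,z} / ∅
  L4: {b,j} / {j}
  L5: {e,z} / ∅
  L6: {b,e} / {j}
  L7: {b,z} / {b,j}

Live sets:
  L0: in=∅ out={j}
  L1: in={j} out={j}
  L2: in=∅ out=∅
  L3: in=∅ out={j}
  L4: in={j} out=∅
  L5: in={j} out={j}
  L6: in={j} out={b,j}
  L7: in={b,j} out=∅

Interference:
  b↔{j,x}
  e↔{j}
  j↔{b,e,x,z}
  x↔{b,j}
  z↔{j}

N(z) = ["j"]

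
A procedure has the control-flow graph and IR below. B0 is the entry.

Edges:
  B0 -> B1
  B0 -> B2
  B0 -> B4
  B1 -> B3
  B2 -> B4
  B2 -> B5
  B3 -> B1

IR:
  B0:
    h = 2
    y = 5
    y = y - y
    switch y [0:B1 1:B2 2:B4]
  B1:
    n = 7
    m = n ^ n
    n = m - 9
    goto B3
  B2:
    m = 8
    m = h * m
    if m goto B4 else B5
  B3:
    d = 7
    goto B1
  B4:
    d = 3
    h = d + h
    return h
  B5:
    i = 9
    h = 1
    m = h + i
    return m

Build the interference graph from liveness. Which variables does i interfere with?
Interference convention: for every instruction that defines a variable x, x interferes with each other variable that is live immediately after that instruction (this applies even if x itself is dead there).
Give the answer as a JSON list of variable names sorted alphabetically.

Answer: ["h"]

Analysis:
Block summaries:
  B0: def={h,y} ue=∅
  B1: def={m,n} ue=∅
  B2: def={m} ue={h}
  B3: def={d} ue=∅
  B4: def={d,h} ue={h}
  B5: def={h,i,m} ue=∅

Backward fixpoint:
  B0 li=∅ lo={h}
  B1 li=∅ lo=∅
  B2 li={h} lo={h}
  B3 li=∅ lo=∅
  B4 li={h} lo=∅
  B5 li=∅ lo=∅

Interfere edges:
  d — {h}
  h — {d,i,m,y}
  i — {h}
  m — {h}
  n — ∅
  y — {h}

N(i) = ["h"]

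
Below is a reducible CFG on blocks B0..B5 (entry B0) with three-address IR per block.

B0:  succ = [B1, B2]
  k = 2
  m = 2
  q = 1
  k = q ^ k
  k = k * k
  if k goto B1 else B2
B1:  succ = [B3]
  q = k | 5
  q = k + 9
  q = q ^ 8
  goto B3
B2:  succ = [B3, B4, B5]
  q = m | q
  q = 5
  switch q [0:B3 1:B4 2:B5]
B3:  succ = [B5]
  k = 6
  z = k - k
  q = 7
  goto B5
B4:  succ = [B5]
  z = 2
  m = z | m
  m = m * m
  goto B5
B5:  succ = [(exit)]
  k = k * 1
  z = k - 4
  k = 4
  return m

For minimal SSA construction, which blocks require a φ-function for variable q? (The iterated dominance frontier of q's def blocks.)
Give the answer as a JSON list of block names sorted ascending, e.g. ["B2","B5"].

idom tree: B1←B0 B2←B0 B3←B0 B4←B2 B5←B0
Dom at joins:
  B3: preds {B1,B2}: {B0,B1} ∩ {B0,B2} = {B0}; idom=B0
  B5: preds {B2,B3,B4}: {B0,B2} ∩ {B0,B3} ∩ {B0,B2,B4} = {B0}; idom=B0

DF derivation:
  B3←B1: walk B1 to B0
  B3←B2: walk B2 to B0
  B5←B2: walk B2 to B0
  B5←B3: walk B3 to B0
  B5←B4: walk B4→B2 to B0
  B0: DF=∅
  B1: DF={B3}
  B2: DF={B3,B5}
  B3: DF={B5}
  B4: DF={B5}
  B5: DF=∅

φ for q: defs {B0,B1,B2,B3}
  DF⁺ = {B3,B5}

Answer: ["B3", "B5"]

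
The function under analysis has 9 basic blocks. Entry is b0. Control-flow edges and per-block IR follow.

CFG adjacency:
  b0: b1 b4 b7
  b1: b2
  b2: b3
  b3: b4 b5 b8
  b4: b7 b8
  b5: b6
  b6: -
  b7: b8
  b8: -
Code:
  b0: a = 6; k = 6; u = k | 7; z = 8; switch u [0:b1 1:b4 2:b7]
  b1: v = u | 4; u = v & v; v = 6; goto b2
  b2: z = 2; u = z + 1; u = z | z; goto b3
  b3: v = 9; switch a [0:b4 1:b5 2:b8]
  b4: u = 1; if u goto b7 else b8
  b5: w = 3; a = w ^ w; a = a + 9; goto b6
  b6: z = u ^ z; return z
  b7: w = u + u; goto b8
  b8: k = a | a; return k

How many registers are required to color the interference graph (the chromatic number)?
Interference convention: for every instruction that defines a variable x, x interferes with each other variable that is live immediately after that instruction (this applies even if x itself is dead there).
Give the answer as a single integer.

Answer: 4

Analysis:
Per-block:
  b0 def {a,k,u,z} use ∅
  b1 def {u,v} use {u}
  b2 def {u,z} use ∅
  b3 def {v} use {a}
  b4 def {u} use ∅
  b5 def {a,w} use ∅
  b6 def {z} use {u,z}
  b7 def {w} use {u}
  b8 def {k} use {a}

Liveness:
  b0 li=∅ lo={a,u}
  b1 li={a,u} lo={a}
  b2 li={a} lo={a,u,z}
  b3 li={a,u,z} lo={a,u,z}
  b4 li={a} lo={a,u}
  b5 li={u,z} lo={u,z}
  b6 li={u,z} lo=∅
  b7 li={a,u} lo={a}
  b8 li={a} lo=∅

Conflict graph:
  a — {k,u,v,w,z}
  k — {a}
  u — {a,v,w,z}
  v — {a,u,z}
  w — {a,u,z}
  z — {a,u,v,w}

Registers:
  {a,u,v,z} pairwise interfere (4-clique) ⇒ χ ≥ 4
  4-colouring: R0={a}  R1={k,u}  R2={z}  R3={v,w}
  χ = 4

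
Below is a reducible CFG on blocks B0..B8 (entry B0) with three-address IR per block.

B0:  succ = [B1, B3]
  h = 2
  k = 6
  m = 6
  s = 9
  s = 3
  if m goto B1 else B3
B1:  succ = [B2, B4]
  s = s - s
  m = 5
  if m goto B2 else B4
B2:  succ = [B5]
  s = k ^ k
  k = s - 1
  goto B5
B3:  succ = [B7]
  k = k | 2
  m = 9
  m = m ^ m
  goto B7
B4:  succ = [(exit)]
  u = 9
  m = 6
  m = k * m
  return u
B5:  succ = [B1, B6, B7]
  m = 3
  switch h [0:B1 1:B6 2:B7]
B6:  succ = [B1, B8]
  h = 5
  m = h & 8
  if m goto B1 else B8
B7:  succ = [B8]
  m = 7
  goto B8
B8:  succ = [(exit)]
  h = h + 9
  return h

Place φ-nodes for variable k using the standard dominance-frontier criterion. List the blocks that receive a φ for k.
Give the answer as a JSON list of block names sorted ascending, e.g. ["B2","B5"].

idom tree: B1←B0 B2←B1 B3←B0 B4←B1 B5←B2 B6←B5 B7←B0 B8←B0
Dom∩ at merges:
  B1: preds {B0,B5,B6}: {B0} ∩ {B0,B1,B2,B5} ∩ {B0,B1,B2,B5,B6} = {B0}; idom=B0
  B7: preds {B3,B5}: {B0,B3} ∩ {B0,B1,B2,B5} = {B0}; idom=B0
  B8: preds {B6,B7}: {B0,B1,B2,B5,B6} ∩ {B0,B7} = {B0}; idom=B0

Frontier:
  B1←B0: walk · to B0
  B1←B5: walk B5→B2→B1 to B0
  B1←B6: walk B6→B5→B2→B1 to B0
  B7←B3: walk B3 to B0
  B7←B5: walk B5→B2→B1 to B0
  B8←B6: walk B6→B5→B2→B1 to B0
  B8←B7: walk B7 to B0
  DF(B0)=∅
  DF(B1)={B1,B7,B8}
  DF(B2)={B1,B7,B8}
  DF(B3)={B7}
  DF(B4)=∅
  DF(B5)={B1,B7,B8}
  DF(B6)={B1,B8}
  DF(B7)={B8}
  DF(B8)=∅

φ for k: defs {B0,B2,B3}
  DF⁺ = {B1,B7,B8}

Answer: ["B1", "B7", "B8"]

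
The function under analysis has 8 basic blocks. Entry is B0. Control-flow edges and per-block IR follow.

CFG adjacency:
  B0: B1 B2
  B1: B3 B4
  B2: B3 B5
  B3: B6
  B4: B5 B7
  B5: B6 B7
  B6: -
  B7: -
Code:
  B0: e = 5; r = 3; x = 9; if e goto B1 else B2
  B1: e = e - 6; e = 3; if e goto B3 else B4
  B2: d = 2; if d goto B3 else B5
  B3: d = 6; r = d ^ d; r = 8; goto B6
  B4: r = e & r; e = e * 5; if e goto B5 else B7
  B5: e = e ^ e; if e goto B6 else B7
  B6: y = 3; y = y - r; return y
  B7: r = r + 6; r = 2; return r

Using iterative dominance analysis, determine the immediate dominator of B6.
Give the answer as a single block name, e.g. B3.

idom tree: B1←B0 B2←B0 B3←B0 B4←B1 B5←B0 B6←B0 B7←B0
Dom at joins:
  B3: preds {B1,B2}: {B0,B1} ∩ {B0,B2} = {B0}; idom=B0
  B5: preds {B2,B4}: {B0,B2} ∩ {B0,B1,B4} = {B0}; idom=B0
  B6: preds {B3,B5}: {B0,B3} ∩ {B0,B5} = {B0}; idom=B0
  B7: preds {B4,B5}: {B0,B1,B4} ∩ {B0,B5} = {B0}; idom=B0

idom(B6) = B0

Answer: B0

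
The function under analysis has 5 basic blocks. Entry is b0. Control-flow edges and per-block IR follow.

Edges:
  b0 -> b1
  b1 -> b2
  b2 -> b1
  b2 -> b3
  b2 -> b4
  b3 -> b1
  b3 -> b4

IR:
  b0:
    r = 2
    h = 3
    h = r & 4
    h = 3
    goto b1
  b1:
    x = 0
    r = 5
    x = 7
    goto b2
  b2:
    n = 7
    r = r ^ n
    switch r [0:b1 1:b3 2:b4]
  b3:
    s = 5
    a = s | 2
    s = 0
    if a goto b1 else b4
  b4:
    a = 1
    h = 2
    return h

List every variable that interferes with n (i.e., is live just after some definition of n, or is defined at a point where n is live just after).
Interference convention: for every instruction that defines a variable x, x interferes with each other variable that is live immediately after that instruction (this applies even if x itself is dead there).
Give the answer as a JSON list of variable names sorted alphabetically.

Answer: ["r"]

Working:
Per-block:
  b0 def {h,r} use ∅
  b1 def {r,x} use ∅
  b2 def {n,r} use {r}
  b3 def {a,s} use ∅
  b4 def {a,h} use ∅

Live sets:
  live b0: ∅→∅
  live b1: ∅→{r}
  live b2: {r}→∅
  live b3: ∅→∅
  live b4: ∅→∅

Interfere edges:
  a — {s}
  h — {r}
  n — {r}
  r — {h,n,x}
  s — {a}
  x — {r}

N(n) = ["r"]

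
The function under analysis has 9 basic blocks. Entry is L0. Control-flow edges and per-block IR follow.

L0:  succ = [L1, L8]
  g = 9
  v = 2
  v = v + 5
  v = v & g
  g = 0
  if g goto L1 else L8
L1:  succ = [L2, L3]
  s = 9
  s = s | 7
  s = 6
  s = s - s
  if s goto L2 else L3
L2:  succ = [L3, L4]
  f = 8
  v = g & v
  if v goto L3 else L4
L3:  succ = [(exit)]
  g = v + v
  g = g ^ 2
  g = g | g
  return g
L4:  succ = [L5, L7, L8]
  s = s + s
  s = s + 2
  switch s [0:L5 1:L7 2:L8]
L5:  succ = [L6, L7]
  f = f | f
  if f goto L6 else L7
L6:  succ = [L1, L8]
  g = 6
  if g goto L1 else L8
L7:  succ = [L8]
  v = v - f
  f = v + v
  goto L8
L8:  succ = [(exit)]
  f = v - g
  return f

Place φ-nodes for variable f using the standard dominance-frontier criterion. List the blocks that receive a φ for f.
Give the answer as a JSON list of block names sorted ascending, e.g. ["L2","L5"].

idom tree: L1←L0 L2←L1 L3←L1 L4←L2 L5←L4 L6←L5 L7←L4 L8←L0
Dom at joins:
  L1: preds {L0,L6}: {L0} ∩ {L0,L1,L2,L4,L5,L6} = {L0}; idom=L0
  L3: preds {L1,L2}: {L0,L1} ∩ {L0,L1,L2} = {L0,L1}; idom=L1
  L7: preds {L4,L5}: {L0,L1,L2,L4} ∩ {L0,L1,L2,L4,L5} = {L0,L1,L2,L4}; idom=L4
  L8: preds {L0,L4,L6,L7}: {L0} ∩ {L0,L1,L2,L4} ∩ {L0,L1,L2,L4,L5,L6} ∩ {L0,L1,L2,L4,L7} = {L0}; idom=L0

DF walk-up:
  L1←L0: walk · to L0
  L1←L6: walk L6→L5→L4→L2→L1 to L0
  L3←L1: walk · to L1
  L3←L2: walk L2 to L1
  L7←L4: walk · to L4
  L7←L5: walk L5 to L4
  L8←L0: walk · to L0
  L8←L4: walk L4→L2→L1 to L0
  L8←L6: walk L6→L5→L4→L2→L1 to L0
  L8←L7: walk L7→L4→L2→L1 to L0
  DF(L0)=∅
  DF(L1)={L1,L8}
  DF(L2)={L1,L3,L8}
  DF(L3)=∅
  DF(L4)={L1,L8}
  DF(L5)={L1,L7,L8}
  DF(L6)={L1,L8}
  DF(L7)={L8}
  DF(L8)=∅

φ for f: defs {L2,L5,L7,L8}
  DF⁺ = {L1,L3,L7,L8}

Answer: ["L1", "L3", "L7", "L8"]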